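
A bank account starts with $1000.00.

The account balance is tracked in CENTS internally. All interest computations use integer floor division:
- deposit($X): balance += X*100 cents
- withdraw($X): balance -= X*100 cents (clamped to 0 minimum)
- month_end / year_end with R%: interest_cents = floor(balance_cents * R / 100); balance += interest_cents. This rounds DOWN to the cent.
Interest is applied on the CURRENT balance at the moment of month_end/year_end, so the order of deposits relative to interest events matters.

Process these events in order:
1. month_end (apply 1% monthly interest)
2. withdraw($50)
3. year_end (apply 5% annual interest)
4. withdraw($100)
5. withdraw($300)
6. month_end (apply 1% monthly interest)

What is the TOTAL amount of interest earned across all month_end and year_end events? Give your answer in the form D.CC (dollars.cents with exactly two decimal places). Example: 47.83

After 1 (month_end (apply 1% monthly interest)): balance=$1010.00 total_interest=$10.00
After 2 (withdraw($50)): balance=$960.00 total_interest=$10.00
After 3 (year_end (apply 5% annual interest)): balance=$1008.00 total_interest=$58.00
After 4 (withdraw($100)): balance=$908.00 total_interest=$58.00
After 5 (withdraw($300)): balance=$608.00 total_interest=$58.00
After 6 (month_end (apply 1% monthly interest)): balance=$614.08 total_interest=$64.08

Answer: 64.08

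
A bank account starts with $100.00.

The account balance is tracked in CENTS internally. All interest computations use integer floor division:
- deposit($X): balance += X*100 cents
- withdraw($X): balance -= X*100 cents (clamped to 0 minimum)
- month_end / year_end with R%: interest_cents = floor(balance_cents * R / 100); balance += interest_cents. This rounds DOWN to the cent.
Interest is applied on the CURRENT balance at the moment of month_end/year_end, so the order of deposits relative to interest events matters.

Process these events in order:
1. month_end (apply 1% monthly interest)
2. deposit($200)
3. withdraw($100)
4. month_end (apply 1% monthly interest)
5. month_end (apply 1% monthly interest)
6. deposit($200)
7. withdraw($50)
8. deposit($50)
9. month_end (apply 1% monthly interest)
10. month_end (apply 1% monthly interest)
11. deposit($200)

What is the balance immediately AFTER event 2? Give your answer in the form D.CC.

Answer: 301.00

Derivation:
After 1 (month_end (apply 1% monthly interest)): balance=$101.00 total_interest=$1.00
After 2 (deposit($200)): balance=$301.00 total_interest=$1.00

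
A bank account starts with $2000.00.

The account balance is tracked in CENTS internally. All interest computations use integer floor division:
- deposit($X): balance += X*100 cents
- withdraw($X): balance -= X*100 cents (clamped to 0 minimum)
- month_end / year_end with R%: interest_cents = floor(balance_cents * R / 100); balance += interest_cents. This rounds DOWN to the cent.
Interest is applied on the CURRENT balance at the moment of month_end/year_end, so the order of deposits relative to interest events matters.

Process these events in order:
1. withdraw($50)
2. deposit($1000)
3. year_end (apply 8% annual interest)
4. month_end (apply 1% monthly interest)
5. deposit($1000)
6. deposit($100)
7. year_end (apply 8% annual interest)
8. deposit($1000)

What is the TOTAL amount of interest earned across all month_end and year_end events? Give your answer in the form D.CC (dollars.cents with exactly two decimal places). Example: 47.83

After 1 (withdraw($50)): balance=$1950.00 total_interest=$0.00
After 2 (deposit($1000)): balance=$2950.00 total_interest=$0.00
After 3 (year_end (apply 8% annual interest)): balance=$3186.00 total_interest=$236.00
After 4 (month_end (apply 1% monthly interest)): balance=$3217.86 total_interest=$267.86
After 5 (deposit($1000)): balance=$4217.86 total_interest=$267.86
After 6 (deposit($100)): balance=$4317.86 total_interest=$267.86
After 7 (year_end (apply 8% annual interest)): balance=$4663.28 total_interest=$613.28
After 8 (deposit($1000)): balance=$5663.28 total_interest=$613.28

Answer: 613.28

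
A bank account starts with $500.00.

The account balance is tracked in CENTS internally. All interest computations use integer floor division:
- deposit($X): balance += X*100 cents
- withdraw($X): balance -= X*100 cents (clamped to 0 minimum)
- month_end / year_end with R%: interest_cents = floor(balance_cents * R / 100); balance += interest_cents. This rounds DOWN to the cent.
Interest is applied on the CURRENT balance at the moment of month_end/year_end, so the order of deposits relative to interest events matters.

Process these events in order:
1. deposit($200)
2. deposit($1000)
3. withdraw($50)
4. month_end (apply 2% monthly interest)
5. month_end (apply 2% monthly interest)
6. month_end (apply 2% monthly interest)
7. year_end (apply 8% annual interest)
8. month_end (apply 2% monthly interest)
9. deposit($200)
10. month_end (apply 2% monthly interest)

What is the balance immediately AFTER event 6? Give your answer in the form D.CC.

Answer: 1750.99

Derivation:
After 1 (deposit($200)): balance=$700.00 total_interest=$0.00
After 2 (deposit($1000)): balance=$1700.00 total_interest=$0.00
After 3 (withdraw($50)): balance=$1650.00 total_interest=$0.00
After 4 (month_end (apply 2% monthly interest)): balance=$1683.00 total_interest=$33.00
After 5 (month_end (apply 2% monthly interest)): balance=$1716.66 total_interest=$66.66
After 6 (month_end (apply 2% monthly interest)): balance=$1750.99 total_interest=$100.99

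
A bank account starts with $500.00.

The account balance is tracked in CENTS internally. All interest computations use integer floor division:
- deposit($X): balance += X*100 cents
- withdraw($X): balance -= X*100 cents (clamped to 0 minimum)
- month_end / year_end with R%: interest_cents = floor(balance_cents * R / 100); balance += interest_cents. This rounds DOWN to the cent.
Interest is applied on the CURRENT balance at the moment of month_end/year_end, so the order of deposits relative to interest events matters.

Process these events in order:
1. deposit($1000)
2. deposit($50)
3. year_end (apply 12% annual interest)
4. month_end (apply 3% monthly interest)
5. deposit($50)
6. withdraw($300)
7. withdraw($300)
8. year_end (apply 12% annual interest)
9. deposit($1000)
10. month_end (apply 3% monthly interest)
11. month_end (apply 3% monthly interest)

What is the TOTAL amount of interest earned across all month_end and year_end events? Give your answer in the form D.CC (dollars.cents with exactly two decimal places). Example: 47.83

Answer: 531.97

Derivation:
After 1 (deposit($1000)): balance=$1500.00 total_interest=$0.00
After 2 (deposit($50)): balance=$1550.00 total_interest=$0.00
After 3 (year_end (apply 12% annual interest)): balance=$1736.00 total_interest=$186.00
After 4 (month_end (apply 3% monthly interest)): balance=$1788.08 total_interest=$238.08
After 5 (deposit($50)): balance=$1838.08 total_interest=$238.08
After 6 (withdraw($300)): balance=$1538.08 total_interest=$238.08
After 7 (withdraw($300)): balance=$1238.08 total_interest=$238.08
After 8 (year_end (apply 12% annual interest)): balance=$1386.64 total_interest=$386.64
After 9 (deposit($1000)): balance=$2386.64 total_interest=$386.64
After 10 (month_end (apply 3% monthly interest)): balance=$2458.23 total_interest=$458.23
After 11 (month_end (apply 3% monthly interest)): balance=$2531.97 total_interest=$531.97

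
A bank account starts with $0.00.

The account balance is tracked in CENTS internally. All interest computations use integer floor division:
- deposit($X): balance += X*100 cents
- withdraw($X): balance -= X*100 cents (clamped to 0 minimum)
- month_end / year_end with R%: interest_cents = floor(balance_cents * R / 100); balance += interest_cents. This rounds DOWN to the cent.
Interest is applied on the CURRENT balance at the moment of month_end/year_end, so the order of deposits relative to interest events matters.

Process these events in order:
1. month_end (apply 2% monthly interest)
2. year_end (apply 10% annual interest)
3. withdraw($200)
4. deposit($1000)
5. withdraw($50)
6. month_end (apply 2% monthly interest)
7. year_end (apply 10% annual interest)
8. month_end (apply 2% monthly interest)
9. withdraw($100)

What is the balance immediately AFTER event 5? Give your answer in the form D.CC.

Answer: 950.00

Derivation:
After 1 (month_end (apply 2% monthly interest)): balance=$0.00 total_interest=$0.00
After 2 (year_end (apply 10% annual interest)): balance=$0.00 total_interest=$0.00
After 3 (withdraw($200)): balance=$0.00 total_interest=$0.00
After 4 (deposit($1000)): balance=$1000.00 total_interest=$0.00
After 5 (withdraw($50)): balance=$950.00 total_interest=$0.00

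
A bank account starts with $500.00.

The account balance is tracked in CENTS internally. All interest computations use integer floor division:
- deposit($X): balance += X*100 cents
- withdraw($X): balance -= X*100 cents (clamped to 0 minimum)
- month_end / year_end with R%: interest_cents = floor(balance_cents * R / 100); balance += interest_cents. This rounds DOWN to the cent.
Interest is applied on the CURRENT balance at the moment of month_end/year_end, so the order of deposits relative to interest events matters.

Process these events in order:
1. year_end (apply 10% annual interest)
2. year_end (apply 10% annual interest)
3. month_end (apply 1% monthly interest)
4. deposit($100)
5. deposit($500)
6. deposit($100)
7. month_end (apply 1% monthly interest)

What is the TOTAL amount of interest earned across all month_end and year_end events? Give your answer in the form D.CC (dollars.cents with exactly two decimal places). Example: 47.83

Answer: 124.16

Derivation:
After 1 (year_end (apply 10% annual interest)): balance=$550.00 total_interest=$50.00
After 2 (year_end (apply 10% annual interest)): balance=$605.00 total_interest=$105.00
After 3 (month_end (apply 1% monthly interest)): balance=$611.05 total_interest=$111.05
After 4 (deposit($100)): balance=$711.05 total_interest=$111.05
After 5 (deposit($500)): balance=$1211.05 total_interest=$111.05
After 6 (deposit($100)): balance=$1311.05 total_interest=$111.05
After 7 (month_end (apply 1% monthly interest)): balance=$1324.16 total_interest=$124.16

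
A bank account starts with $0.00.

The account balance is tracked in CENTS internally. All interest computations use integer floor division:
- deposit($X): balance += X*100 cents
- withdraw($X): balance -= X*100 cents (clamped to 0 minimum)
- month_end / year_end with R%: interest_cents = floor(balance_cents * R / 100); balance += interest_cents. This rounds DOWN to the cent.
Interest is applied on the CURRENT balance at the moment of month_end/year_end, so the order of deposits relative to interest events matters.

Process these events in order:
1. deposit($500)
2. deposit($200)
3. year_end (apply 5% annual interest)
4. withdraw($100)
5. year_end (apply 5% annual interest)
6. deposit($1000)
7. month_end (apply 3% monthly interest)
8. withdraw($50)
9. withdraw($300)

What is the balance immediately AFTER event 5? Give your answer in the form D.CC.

Answer: 666.75

Derivation:
After 1 (deposit($500)): balance=$500.00 total_interest=$0.00
After 2 (deposit($200)): balance=$700.00 total_interest=$0.00
After 3 (year_end (apply 5% annual interest)): balance=$735.00 total_interest=$35.00
After 4 (withdraw($100)): balance=$635.00 total_interest=$35.00
After 5 (year_end (apply 5% annual interest)): balance=$666.75 total_interest=$66.75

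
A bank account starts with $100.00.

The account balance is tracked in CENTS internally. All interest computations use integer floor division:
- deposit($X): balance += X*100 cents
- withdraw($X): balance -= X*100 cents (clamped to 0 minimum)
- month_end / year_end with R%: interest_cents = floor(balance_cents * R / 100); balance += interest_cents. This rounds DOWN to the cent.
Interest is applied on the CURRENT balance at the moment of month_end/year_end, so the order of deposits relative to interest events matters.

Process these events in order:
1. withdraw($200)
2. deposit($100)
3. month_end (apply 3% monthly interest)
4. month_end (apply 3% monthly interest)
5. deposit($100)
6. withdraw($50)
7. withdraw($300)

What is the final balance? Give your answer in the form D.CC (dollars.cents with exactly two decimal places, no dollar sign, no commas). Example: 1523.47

After 1 (withdraw($200)): balance=$0.00 total_interest=$0.00
After 2 (deposit($100)): balance=$100.00 total_interest=$0.00
After 3 (month_end (apply 3% monthly interest)): balance=$103.00 total_interest=$3.00
After 4 (month_end (apply 3% monthly interest)): balance=$106.09 total_interest=$6.09
After 5 (deposit($100)): balance=$206.09 total_interest=$6.09
After 6 (withdraw($50)): balance=$156.09 total_interest=$6.09
After 7 (withdraw($300)): balance=$0.00 total_interest=$6.09

Answer: 0.00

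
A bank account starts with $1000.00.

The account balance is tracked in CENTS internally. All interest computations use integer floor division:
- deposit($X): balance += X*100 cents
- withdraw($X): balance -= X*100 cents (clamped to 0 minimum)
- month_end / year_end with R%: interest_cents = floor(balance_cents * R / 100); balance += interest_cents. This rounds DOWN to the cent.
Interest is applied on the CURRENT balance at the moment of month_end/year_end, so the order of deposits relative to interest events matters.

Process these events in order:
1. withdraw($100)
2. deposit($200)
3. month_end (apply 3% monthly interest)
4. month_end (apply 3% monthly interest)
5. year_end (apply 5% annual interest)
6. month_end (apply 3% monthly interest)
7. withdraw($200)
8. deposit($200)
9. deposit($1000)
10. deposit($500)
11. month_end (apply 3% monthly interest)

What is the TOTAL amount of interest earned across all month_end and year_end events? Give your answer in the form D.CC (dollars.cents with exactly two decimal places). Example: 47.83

Answer: 244.94

Derivation:
After 1 (withdraw($100)): balance=$900.00 total_interest=$0.00
After 2 (deposit($200)): balance=$1100.00 total_interest=$0.00
After 3 (month_end (apply 3% monthly interest)): balance=$1133.00 total_interest=$33.00
After 4 (month_end (apply 3% monthly interest)): balance=$1166.99 total_interest=$66.99
After 5 (year_end (apply 5% annual interest)): balance=$1225.33 total_interest=$125.33
After 6 (month_end (apply 3% monthly interest)): balance=$1262.08 total_interest=$162.08
After 7 (withdraw($200)): balance=$1062.08 total_interest=$162.08
After 8 (deposit($200)): balance=$1262.08 total_interest=$162.08
After 9 (deposit($1000)): balance=$2262.08 total_interest=$162.08
After 10 (deposit($500)): balance=$2762.08 total_interest=$162.08
After 11 (month_end (apply 3% monthly interest)): balance=$2844.94 total_interest=$244.94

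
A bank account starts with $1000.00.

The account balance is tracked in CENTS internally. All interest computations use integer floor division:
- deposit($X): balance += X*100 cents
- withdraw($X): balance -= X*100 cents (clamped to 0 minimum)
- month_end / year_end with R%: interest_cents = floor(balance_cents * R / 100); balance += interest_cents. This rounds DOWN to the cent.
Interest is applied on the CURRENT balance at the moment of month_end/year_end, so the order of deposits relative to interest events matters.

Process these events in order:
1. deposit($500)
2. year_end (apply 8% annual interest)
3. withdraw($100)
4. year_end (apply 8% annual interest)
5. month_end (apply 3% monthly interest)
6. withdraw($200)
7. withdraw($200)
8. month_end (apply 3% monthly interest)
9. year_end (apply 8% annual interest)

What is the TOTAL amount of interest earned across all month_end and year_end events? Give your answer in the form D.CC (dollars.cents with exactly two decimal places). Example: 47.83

Answer: 435.92

Derivation:
After 1 (deposit($500)): balance=$1500.00 total_interest=$0.00
After 2 (year_end (apply 8% annual interest)): balance=$1620.00 total_interest=$120.00
After 3 (withdraw($100)): balance=$1520.00 total_interest=$120.00
After 4 (year_end (apply 8% annual interest)): balance=$1641.60 total_interest=$241.60
After 5 (month_end (apply 3% monthly interest)): balance=$1690.84 total_interest=$290.84
After 6 (withdraw($200)): balance=$1490.84 total_interest=$290.84
After 7 (withdraw($200)): balance=$1290.84 total_interest=$290.84
After 8 (month_end (apply 3% monthly interest)): balance=$1329.56 total_interest=$329.56
After 9 (year_end (apply 8% annual interest)): balance=$1435.92 total_interest=$435.92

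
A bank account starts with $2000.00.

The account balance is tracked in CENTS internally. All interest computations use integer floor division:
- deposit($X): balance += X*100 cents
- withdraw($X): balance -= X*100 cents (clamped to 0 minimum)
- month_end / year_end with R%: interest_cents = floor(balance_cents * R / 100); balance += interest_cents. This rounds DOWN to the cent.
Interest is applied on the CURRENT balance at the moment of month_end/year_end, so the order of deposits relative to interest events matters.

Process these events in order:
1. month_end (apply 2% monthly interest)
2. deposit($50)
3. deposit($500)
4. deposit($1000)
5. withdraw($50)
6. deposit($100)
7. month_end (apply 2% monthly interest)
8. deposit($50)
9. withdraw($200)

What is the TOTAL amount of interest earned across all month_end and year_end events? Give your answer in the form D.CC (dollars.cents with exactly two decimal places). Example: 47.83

After 1 (month_end (apply 2% monthly interest)): balance=$2040.00 total_interest=$40.00
After 2 (deposit($50)): balance=$2090.00 total_interest=$40.00
After 3 (deposit($500)): balance=$2590.00 total_interest=$40.00
After 4 (deposit($1000)): balance=$3590.00 total_interest=$40.00
After 5 (withdraw($50)): balance=$3540.00 total_interest=$40.00
After 6 (deposit($100)): balance=$3640.00 total_interest=$40.00
After 7 (month_end (apply 2% monthly interest)): balance=$3712.80 total_interest=$112.80
After 8 (deposit($50)): balance=$3762.80 total_interest=$112.80
After 9 (withdraw($200)): balance=$3562.80 total_interest=$112.80

Answer: 112.80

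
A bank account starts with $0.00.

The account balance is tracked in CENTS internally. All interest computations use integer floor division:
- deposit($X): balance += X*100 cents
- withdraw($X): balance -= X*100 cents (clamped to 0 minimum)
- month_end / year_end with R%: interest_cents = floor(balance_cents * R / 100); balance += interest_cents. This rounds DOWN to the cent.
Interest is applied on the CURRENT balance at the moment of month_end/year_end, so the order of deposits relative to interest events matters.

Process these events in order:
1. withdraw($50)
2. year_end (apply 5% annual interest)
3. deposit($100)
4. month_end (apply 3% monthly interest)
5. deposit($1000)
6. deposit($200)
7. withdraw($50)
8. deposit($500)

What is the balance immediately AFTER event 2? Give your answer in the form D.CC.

After 1 (withdraw($50)): balance=$0.00 total_interest=$0.00
After 2 (year_end (apply 5% annual interest)): balance=$0.00 total_interest=$0.00

Answer: 0.00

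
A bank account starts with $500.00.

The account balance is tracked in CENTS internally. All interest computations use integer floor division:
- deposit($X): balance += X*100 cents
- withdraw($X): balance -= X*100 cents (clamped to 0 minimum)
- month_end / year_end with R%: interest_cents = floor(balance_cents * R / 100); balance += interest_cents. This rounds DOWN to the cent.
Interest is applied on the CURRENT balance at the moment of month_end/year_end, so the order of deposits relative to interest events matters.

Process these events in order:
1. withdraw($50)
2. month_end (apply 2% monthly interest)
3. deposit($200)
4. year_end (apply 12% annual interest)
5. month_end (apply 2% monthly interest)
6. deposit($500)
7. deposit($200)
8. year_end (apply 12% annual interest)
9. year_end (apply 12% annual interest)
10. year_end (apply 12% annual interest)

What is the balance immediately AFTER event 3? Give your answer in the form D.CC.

Answer: 659.00

Derivation:
After 1 (withdraw($50)): balance=$450.00 total_interest=$0.00
After 2 (month_end (apply 2% monthly interest)): balance=$459.00 total_interest=$9.00
After 3 (deposit($200)): balance=$659.00 total_interest=$9.00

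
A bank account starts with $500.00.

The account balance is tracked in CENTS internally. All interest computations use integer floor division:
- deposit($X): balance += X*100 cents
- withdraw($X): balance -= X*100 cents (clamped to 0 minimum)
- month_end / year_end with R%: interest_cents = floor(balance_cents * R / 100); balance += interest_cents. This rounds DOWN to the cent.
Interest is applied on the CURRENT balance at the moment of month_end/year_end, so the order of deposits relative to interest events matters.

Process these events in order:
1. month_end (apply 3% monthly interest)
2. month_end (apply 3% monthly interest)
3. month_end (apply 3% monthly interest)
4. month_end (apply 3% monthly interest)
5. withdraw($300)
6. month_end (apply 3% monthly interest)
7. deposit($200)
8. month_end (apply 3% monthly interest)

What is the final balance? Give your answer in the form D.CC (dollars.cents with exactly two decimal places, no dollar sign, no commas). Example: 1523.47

After 1 (month_end (apply 3% monthly interest)): balance=$515.00 total_interest=$15.00
After 2 (month_end (apply 3% monthly interest)): balance=$530.45 total_interest=$30.45
After 3 (month_end (apply 3% monthly interest)): balance=$546.36 total_interest=$46.36
After 4 (month_end (apply 3% monthly interest)): balance=$562.75 total_interest=$62.75
After 5 (withdraw($300)): balance=$262.75 total_interest=$62.75
After 6 (month_end (apply 3% monthly interest)): balance=$270.63 total_interest=$70.63
After 7 (deposit($200)): balance=$470.63 total_interest=$70.63
After 8 (month_end (apply 3% monthly interest)): balance=$484.74 total_interest=$84.74

Answer: 484.74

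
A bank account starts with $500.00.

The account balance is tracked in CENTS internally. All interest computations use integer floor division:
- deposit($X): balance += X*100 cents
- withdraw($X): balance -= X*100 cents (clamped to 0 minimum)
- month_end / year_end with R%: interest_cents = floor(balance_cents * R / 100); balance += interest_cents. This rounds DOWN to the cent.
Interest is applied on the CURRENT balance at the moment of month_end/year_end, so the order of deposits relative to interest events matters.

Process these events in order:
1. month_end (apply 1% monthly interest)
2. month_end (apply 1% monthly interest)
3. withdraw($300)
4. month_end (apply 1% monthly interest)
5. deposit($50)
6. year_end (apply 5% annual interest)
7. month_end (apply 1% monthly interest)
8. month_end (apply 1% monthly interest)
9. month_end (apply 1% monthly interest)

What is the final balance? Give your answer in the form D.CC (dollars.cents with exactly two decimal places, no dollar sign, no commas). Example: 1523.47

After 1 (month_end (apply 1% monthly interest)): balance=$505.00 total_interest=$5.00
After 2 (month_end (apply 1% monthly interest)): balance=$510.05 total_interest=$10.05
After 3 (withdraw($300)): balance=$210.05 total_interest=$10.05
After 4 (month_end (apply 1% monthly interest)): balance=$212.15 total_interest=$12.15
After 5 (deposit($50)): balance=$262.15 total_interest=$12.15
After 6 (year_end (apply 5% annual interest)): balance=$275.25 total_interest=$25.25
After 7 (month_end (apply 1% monthly interest)): balance=$278.00 total_interest=$28.00
After 8 (month_end (apply 1% monthly interest)): balance=$280.78 total_interest=$30.78
After 9 (month_end (apply 1% monthly interest)): balance=$283.58 total_interest=$33.58

Answer: 283.58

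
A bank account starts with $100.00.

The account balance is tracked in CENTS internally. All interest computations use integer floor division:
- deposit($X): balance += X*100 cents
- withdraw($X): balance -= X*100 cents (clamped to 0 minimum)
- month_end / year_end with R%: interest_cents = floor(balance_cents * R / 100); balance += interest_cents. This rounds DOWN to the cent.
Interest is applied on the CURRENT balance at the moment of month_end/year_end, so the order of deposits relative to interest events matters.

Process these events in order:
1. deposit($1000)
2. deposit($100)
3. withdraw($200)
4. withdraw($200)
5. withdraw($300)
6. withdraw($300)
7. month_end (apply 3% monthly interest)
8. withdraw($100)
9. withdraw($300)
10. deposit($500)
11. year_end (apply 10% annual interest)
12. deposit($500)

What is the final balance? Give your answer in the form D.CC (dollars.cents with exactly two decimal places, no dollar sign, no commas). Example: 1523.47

After 1 (deposit($1000)): balance=$1100.00 total_interest=$0.00
After 2 (deposit($100)): balance=$1200.00 total_interest=$0.00
After 3 (withdraw($200)): balance=$1000.00 total_interest=$0.00
After 4 (withdraw($200)): balance=$800.00 total_interest=$0.00
After 5 (withdraw($300)): balance=$500.00 total_interest=$0.00
After 6 (withdraw($300)): balance=$200.00 total_interest=$0.00
After 7 (month_end (apply 3% monthly interest)): balance=$206.00 total_interest=$6.00
After 8 (withdraw($100)): balance=$106.00 total_interest=$6.00
After 9 (withdraw($300)): balance=$0.00 total_interest=$6.00
After 10 (deposit($500)): balance=$500.00 total_interest=$6.00
After 11 (year_end (apply 10% annual interest)): balance=$550.00 total_interest=$56.00
After 12 (deposit($500)): balance=$1050.00 total_interest=$56.00

Answer: 1050.00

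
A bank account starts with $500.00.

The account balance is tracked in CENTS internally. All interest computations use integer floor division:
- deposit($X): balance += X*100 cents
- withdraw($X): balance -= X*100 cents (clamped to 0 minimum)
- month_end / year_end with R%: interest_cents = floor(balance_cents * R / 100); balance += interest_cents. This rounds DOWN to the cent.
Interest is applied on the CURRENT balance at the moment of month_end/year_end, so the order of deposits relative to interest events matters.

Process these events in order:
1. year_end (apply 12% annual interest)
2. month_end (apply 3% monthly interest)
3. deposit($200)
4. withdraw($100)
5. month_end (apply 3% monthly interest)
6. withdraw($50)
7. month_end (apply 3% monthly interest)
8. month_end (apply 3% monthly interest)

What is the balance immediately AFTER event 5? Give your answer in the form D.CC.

After 1 (year_end (apply 12% annual interest)): balance=$560.00 total_interest=$60.00
After 2 (month_end (apply 3% monthly interest)): balance=$576.80 total_interest=$76.80
After 3 (deposit($200)): balance=$776.80 total_interest=$76.80
After 4 (withdraw($100)): balance=$676.80 total_interest=$76.80
After 5 (month_end (apply 3% monthly interest)): balance=$697.10 total_interest=$97.10

Answer: 697.10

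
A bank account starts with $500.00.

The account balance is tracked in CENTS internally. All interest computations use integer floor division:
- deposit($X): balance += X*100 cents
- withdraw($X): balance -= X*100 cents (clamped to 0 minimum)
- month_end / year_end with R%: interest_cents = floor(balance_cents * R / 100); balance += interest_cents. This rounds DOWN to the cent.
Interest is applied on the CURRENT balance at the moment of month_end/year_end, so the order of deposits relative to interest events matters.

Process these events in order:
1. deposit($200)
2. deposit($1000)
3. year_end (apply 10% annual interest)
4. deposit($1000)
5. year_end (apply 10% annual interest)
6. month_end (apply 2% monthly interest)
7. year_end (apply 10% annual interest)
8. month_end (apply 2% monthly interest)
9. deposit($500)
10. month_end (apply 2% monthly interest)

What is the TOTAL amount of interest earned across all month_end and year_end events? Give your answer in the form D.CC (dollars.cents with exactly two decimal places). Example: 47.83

After 1 (deposit($200)): balance=$700.00 total_interest=$0.00
After 2 (deposit($1000)): balance=$1700.00 total_interest=$0.00
After 3 (year_end (apply 10% annual interest)): balance=$1870.00 total_interest=$170.00
After 4 (deposit($1000)): balance=$2870.00 total_interest=$170.00
After 5 (year_end (apply 10% annual interest)): balance=$3157.00 total_interest=$457.00
After 6 (month_end (apply 2% monthly interest)): balance=$3220.14 total_interest=$520.14
After 7 (year_end (apply 10% annual interest)): balance=$3542.15 total_interest=$842.15
After 8 (month_end (apply 2% monthly interest)): balance=$3612.99 total_interest=$912.99
After 9 (deposit($500)): balance=$4112.99 total_interest=$912.99
After 10 (month_end (apply 2% monthly interest)): balance=$4195.24 total_interest=$995.24

Answer: 995.24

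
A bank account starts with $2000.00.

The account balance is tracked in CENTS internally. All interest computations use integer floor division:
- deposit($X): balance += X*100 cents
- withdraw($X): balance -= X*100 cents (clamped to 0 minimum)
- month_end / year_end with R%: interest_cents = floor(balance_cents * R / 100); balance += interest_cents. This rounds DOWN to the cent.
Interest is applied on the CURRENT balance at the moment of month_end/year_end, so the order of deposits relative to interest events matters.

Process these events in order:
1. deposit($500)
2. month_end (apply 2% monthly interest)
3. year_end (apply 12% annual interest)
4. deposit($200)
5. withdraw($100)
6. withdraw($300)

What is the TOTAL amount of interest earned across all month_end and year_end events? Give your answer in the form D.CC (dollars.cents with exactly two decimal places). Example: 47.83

After 1 (deposit($500)): balance=$2500.00 total_interest=$0.00
After 2 (month_end (apply 2% monthly interest)): balance=$2550.00 total_interest=$50.00
After 3 (year_end (apply 12% annual interest)): balance=$2856.00 total_interest=$356.00
After 4 (deposit($200)): balance=$3056.00 total_interest=$356.00
After 5 (withdraw($100)): balance=$2956.00 total_interest=$356.00
After 6 (withdraw($300)): balance=$2656.00 total_interest=$356.00

Answer: 356.00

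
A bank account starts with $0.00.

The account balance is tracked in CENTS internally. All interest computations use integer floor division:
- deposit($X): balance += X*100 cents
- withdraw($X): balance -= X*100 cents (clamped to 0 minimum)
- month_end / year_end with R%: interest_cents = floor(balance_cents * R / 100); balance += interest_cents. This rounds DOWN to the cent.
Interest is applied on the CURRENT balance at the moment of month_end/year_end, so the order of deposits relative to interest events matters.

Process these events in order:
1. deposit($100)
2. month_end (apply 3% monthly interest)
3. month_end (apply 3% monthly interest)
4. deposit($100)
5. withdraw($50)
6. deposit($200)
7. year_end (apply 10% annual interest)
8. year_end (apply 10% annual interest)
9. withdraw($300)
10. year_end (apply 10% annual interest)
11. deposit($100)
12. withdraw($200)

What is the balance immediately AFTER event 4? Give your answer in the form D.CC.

Answer: 206.09

Derivation:
After 1 (deposit($100)): balance=$100.00 total_interest=$0.00
After 2 (month_end (apply 3% monthly interest)): balance=$103.00 total_interest=$3.00
After 3 (month_end (apply 3% monthly interest)): balance=$106.09 total_interest=$6.09
After 4 (deposit($100)): balance=$206.09 total_interest=$6.09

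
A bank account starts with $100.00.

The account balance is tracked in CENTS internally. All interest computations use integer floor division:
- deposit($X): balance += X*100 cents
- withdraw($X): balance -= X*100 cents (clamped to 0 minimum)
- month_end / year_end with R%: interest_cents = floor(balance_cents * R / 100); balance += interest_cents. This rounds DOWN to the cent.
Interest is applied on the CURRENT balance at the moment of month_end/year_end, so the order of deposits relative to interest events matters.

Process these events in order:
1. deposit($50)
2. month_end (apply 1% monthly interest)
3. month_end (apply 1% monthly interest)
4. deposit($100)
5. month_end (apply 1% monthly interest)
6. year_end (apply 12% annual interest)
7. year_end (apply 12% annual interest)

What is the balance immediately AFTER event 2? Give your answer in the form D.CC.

Answer: 151.50

Derivation:
After 1 (deposit($50)): balance=$150.00 total_interest=$0.00
After 2 (month_end (apply 1% monthly interest)): balance=$151.50 total_interest=$1.50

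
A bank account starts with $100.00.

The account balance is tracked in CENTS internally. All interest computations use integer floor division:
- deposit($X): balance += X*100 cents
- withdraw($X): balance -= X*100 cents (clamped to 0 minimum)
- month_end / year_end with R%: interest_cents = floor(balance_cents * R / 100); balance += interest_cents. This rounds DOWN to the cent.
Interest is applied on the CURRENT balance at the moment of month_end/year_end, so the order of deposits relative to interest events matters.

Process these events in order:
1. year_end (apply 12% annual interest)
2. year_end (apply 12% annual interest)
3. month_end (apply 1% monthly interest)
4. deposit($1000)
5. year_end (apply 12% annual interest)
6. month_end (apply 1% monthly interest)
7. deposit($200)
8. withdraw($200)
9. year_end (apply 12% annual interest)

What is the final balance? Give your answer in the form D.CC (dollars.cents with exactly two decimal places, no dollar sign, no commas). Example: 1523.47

After 1 (year_end (apply 12% annual interest)): balance=$112.00 total_interest=$12.00
After 2 (year_end (apply 12% annual interest)): balance=$125.44 total_interest=$25.44
After 3 (month_end (apply 1% monthly interest)): balance=$126.69 total_interest=$26.69
After 4 (deposit($1000)): balance=$1126.69 total_interest=$26.69
After 5 (year_end (apply 12% annual interest)): balance=$1261.89 total_interest=$161.89
After 6 (month_end (apply 1% monthly interest)): balance=$1274.50 total_interest=$174.50
After 7 (deposit($200)): balance=$1474.50 total_interest=$174.50
After 8 (withdraw($200)): balance=$1274.50 total_interest=$174.50
After 9 (year_end (apply 12% annual interest)): balance=$1427.44 total_interest=$327.44

Answer: 1427.44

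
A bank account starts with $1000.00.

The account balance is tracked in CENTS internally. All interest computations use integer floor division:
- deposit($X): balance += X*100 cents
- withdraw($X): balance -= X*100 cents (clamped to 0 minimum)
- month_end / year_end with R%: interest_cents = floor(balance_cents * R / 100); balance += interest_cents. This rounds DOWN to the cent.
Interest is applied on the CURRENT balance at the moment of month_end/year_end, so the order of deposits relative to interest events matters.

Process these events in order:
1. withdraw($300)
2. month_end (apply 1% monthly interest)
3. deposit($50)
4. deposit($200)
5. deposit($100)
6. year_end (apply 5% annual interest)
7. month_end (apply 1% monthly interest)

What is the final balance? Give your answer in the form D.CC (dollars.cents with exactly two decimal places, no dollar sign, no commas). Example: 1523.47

Answer: 1120.94

Derivation:
After 1 (withdraw($300)): balance=$700.00 total_interest=$0.00
After 2 (month_end (apply 1% monthly interest)): balance=$707.00 total_interest=$7.00
After 3 (deposit($50)): balance=$757.00 total_interest=$7.00
After 4 (deposit($200)): balance=$957.00 total_interest=$7.00
After 5 (deposit($100)): balance=$1057.00 total_interest=$7.00
After 6 (year_end (apply 5% annual interest)): balance=$1109.85 total_interest=$59.85
After 7 (month_end (apply 1% monthly interest)): balance=$1120.94 total_interest=$70.94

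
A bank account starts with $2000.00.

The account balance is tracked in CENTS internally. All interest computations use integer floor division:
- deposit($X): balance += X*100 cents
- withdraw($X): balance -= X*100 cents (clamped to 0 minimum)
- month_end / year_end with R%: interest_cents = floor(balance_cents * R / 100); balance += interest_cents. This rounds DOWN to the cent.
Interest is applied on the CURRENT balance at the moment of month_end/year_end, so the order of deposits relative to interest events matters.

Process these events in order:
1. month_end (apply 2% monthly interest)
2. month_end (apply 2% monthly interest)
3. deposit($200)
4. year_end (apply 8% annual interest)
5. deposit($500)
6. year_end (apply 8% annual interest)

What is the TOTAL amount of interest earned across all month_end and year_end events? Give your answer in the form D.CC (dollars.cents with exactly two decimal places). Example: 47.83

Answer: 500.32

Derivation:
After 1 (month_end (apply 2% monthly interest)): balance=$2040.00 total_interest=$40.00
After 2 (month_end (apply 2% monthly interest)): balance=$2080.80 total_interest=$80.80
After 3 (deposit($200)): balance=$2280.80 total_interest=$80.80
After 4 (year_end (apply 8% annual interest)): balance=$2463.26 total_interest=$263.26
After 5 (deposit($500)): balance=$2963.26 total_interest=$263.26
After 6 (year_end (apply 8% annual interest)): balance=$3200.32 total_interest=$500.32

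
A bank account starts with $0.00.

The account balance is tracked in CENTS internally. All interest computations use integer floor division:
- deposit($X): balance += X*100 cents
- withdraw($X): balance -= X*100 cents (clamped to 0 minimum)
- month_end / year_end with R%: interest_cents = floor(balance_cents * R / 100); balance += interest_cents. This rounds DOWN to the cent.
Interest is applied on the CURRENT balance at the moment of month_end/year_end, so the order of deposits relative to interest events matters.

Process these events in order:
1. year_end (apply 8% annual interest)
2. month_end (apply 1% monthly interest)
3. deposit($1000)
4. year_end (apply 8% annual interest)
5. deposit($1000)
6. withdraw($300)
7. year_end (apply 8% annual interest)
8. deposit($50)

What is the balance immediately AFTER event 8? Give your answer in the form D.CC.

Answer: 1972.40

Derivation:
After 1 (year_end (apply 8% annual interest)): balance=$0.00 total_interest=$0.00
After 2 (month_end (apply 1% monthly interest)): balance=$0.00 total_interest=$0.00
After 3 (deposit($1000)): balance=$1000.00 total_interest=$0.00
After 4 (year_end (apply 8% annual interest)): balance=$1080.00 total_interest=$80.00
After 5 (deposit($1000)): balance=$2080.00 total_interest=$80.00
After 6 (withdraw($300)): balance=$1780.00 total_interest=$80.00
After 7 (year_end (apply 8% annual interest)): balance=$1922.40 total_interest=$222.40
After 8 (deposit($50)): balance=$1972.40 total_interest=$222.40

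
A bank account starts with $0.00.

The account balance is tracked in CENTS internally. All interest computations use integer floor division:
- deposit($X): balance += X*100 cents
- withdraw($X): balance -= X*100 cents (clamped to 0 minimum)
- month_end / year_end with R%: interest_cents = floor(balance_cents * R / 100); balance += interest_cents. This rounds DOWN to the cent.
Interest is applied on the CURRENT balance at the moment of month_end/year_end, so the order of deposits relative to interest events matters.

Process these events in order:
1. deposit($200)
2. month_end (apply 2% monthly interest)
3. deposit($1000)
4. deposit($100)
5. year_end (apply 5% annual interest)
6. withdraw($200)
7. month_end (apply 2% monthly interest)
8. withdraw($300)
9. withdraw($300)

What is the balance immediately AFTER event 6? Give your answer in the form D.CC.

After 1 (deposit($200)): balance=$200.00 total_interest=$0.00
After 2 (month_end (apply 2% monthly interest)): balance=$204.00 total_interest=$4.00
After 3 (deposit($1000)): balance=$1204.00 total_interest=$4.00
After 4 (deposit($100)): balance=$1304.00 total_interest=$4.00
After 5 (year_end (apply 5% annual interest)): balance=$1369.20 total_interest=$69.20
After 6 (withdraw($200)): balance=$1169.20 total_interest=$69.20

Answer: 1169.20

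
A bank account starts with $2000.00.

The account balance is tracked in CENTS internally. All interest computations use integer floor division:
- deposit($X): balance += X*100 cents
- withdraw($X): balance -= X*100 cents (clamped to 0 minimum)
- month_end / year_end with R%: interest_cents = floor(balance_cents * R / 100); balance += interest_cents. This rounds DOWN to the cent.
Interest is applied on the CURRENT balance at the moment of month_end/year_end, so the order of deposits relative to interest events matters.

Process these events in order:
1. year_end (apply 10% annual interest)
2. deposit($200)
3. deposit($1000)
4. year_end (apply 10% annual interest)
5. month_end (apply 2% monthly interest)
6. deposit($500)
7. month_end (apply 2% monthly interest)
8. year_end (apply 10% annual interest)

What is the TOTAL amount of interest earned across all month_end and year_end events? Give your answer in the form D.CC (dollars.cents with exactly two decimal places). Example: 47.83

After 1 (year_end (apply 10% annual interest)): balance=$2200.00 total_interest=$200.00
After 2 (deposit($200)): balance=$2400.00 total_interest=$200.00
After 3 (deposit($1000)): balance=$3400.00 total_interest=$200.00
After 4 (year_end (apply 10% annual interest)): balance=$3740.00 total_interest=$540.00
After 5 (month_end (apply 2% monthly interest)): balance=$3814.80 total_interest=$614.80
After 6 (deposit($500)): balance=$4314.80 total_interest=$614.80
After 7 (month_end (apply 2% monthly interest)): balance=$4401.09 total_interest=$701.09
After 8 (year_end (apply 10% annual interest)): balance=$4841.19 total_interest=$1141.19

Answer: 1141.19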